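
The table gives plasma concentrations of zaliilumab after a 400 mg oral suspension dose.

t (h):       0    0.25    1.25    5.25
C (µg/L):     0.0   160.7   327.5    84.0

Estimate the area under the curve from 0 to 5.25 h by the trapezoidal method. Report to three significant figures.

Trapezoidal AUC_0→5.25:
  [0→0.25]: (0.0+160.7)/2 × 0.25 = 20.0875
  [0.25→1.25]: (160.7+327.5)/2 × 1 = 244.1
  [1.25→5.25]: (327.5+84.0)/2 × 4 = 823.0
  Sum = 1087.1875 µg/L·h

AUC = 1090 µg/L·h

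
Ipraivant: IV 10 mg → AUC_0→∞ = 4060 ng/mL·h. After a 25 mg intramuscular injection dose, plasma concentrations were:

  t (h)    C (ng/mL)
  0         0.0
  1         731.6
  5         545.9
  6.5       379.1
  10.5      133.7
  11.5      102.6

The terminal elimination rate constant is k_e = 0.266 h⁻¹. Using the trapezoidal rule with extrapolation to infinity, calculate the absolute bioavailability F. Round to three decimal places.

F = 0.507

Trapezoidal AUC_0→11.5 (intramuscular injection):
  [0→1]: (0.0+731.6)/2 × 1 = 365.8
  [1→5]: (731.6+545.9)/2 × 4 = 2555.0
  [5→6.5]: (545.9+379.1)/2 × 1.5 = 693.75
  [6.5→10.5]: (379.1+133.7)/2 × 4 = 1025.6
  [10.5→11.5]: (133.7+102.6)/2 × 1 = 118.15
  Sum = 4758.3 ng/mL·h
Tail: C_last/k_e = 102.6/0.266 = 385.714
AUC_0→∞ (intramuscular injection) = 4758.3 + 385.714 = 5144.014 ng/mL·h
F = (AUC_ev/D_ev)/(AUC_iv/D_iv) = (5144.014/25)/(4060/10) = 205.76056/406 = 0.5068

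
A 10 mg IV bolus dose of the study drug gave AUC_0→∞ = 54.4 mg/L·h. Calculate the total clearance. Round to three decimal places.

CL = 0.184 L/h

CL = Dose_iv / AUC_0→∞
   = 10 / 54.4 = 0.183824 L/h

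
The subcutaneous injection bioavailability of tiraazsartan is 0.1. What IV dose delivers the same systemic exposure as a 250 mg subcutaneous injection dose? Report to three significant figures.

D_iv = 25.0 mg

Systemic exposure from an extravascular dose = F × D_ev, so the equivalent IV dose is F × D_ev.
D_iv = F × D_ev = 0.1 × 250 = 25 mg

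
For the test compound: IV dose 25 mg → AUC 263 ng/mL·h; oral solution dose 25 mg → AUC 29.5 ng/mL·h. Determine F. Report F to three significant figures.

F = 0.112

F = (AUC_ev / D_ev) / (AUC_iv / D_iv)
  = (29.5/25) / (263/25)
  = 1.18 / 10.52 = 0.1122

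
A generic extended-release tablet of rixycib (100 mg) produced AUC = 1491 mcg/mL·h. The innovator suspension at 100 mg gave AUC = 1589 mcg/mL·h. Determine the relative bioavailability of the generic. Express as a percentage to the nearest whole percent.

F_rel = (AUC_test/D_test) / (AUC_ref/D_ref)
      = (1491/100) / (1589/100)
      = 14.91 / 15.89 = 0.9383 = 93.83%

F_rel = 94%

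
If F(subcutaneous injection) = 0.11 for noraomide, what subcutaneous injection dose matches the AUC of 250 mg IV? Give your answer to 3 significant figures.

D_subcutaneous = 2270 mg

For equal systemic exposure: F × D_ev = D_iv
D_ev = D_iv / F = 250 / 0.11 = 2272.73 mg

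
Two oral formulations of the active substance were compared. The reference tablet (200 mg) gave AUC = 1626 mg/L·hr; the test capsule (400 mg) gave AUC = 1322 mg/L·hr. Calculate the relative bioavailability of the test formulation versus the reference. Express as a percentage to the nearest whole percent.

F_rel = (AUC_test/D_test) / (AUC_ref/D_ref)
      = (1322/400) / (1626/200)
      = 3.305 / 8.13 = 0.4065 = 40.65%

F_rel = 41%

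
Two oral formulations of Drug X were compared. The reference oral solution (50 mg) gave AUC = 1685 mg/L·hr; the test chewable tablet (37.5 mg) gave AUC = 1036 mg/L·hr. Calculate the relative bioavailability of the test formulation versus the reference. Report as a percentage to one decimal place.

F_rel = 82.0%

F_rel = (AUC_test/D_test) / (AUC_ref/D_ref)
      = (1036/37.5) / (1685/50)
      = 27.6267 / 33.7 = 0.8198 = 81.98%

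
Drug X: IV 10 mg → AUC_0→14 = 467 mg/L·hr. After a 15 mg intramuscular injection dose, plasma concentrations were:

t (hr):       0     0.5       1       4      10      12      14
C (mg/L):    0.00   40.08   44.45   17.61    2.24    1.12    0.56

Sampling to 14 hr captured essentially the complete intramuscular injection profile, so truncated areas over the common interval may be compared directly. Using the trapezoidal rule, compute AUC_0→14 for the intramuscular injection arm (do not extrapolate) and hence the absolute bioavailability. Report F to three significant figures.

F = 0.270

Trapezoidal AUC_0→14 (intramuscular injection):
  [0→0.5]: (0.00+40.08)/2 × 0.5 = 10.02
  [0.5→1]: (40.08+44.45)/2 × 0.5 = 21.1325
  [1→4]: (44.45+17.61)/2 × 3 = 93.09
  [4→10]: (17.61+2.24)/2 × 6 = 59.55
  [10→12]: (2.24+1.12)/2 × 2 = 3.36
  [12→14]: (1.12+0.56)/2 × 2 = 1.68
  Sum = 188.8325 mg/L·hr
F = (AUC_ev/D_ev)/(AUC_iv/D_iv) = (188.8325/15)/(467/10) = 12.5888/46.7 = 0.2696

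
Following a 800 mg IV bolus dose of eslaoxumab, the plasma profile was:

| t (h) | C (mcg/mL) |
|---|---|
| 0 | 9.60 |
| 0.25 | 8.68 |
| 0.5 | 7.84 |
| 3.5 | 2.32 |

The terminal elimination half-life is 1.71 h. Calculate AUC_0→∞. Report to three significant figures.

AUC = 25.3 mcg/mL·h

Trapezoidal AUC_0→3.5:
  [0→0.25]: (9.60+8.68)/2 × 0.25 = 2.285
  [0.25→0.5]: (8.68+7.84)/2 × 0.25 = 2.065
  [0.5→3.5]: (7.84+2.32)/2 × 3 = 15.24
  Sum = 19.59 mcg/mL·h
k_e = ln2 / t½ = 0.693147 / 1.71 = 0.4053 h^-1
Extrapolated tail: C_last / k_e = 2.32 / 0.4053 = 5.724
AUC_0→∞ = 19.59 + 5.724 = 25.314 mcg/mL·h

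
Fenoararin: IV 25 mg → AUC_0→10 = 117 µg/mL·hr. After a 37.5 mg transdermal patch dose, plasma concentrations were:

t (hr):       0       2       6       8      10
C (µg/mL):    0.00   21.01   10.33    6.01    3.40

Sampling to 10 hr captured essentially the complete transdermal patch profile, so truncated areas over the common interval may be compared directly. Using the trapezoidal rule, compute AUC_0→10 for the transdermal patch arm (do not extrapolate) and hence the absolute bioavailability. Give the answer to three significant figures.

Trapezoidal AUC_0→10 (transdermal patch):
  [0→2]: (0.00+21.01)/2 × 2 = 21.01
  [2→6]: (21.01+10.33)/2 × 4 = 62.68
  [6→8]: (10.33+6.01)/2 × 2 = 16.34
  [8→10]: (6.01+3.40)/2 × 2 = 9.41
  Sum = 109.44 µg/mL·hr
F = (AUC_ev/D_ev)/(AUC_iv/D_iv) = (109.44/37.5)/(117/25) = 2.9184/4.68 = 0.6236

F = 0.624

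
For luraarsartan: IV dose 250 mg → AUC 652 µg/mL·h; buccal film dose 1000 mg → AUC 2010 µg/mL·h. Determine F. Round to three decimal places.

F = 0.771

F = (AUC_ev / D_ev) / (AUC_iv / D_iv)
  = (2010/1000) / (652/250)
  = 2.01 / 2.608 = 0.7707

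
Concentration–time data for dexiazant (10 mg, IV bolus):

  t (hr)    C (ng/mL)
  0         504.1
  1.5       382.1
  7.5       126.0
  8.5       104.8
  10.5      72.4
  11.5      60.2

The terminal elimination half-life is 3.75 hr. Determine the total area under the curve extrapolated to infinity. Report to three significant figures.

Trapezoidal AUC_0→11.5:
  [0→1.5]: (504.1+382.1)/2 × 1.5 = 664.65
  [1.5→7.5]: (382.1+126.0)/2 × 6 = 1524.3
  [7.5→8.5]: (126.0+104.8)/2 × 1 = 115.4
  [8.5→10.5]: (104.8+72.4)/2 × 2 = 177.2
  [10.5→11.5]: (72.4+60.2)/2 × 1 = 66.3
  Sum = 2547.85 ng/mL·hr
k_e = ln2 / t½ = 0.693147 / 3.75 = 0.1848 hr^-1
Extrapolated tail: C_last / k_e = 60.2 / 0.1848 = 325.758
AUC_0→∞ = 2547.85 + 325.758 = 2873.608 ng/mL·hr

AUC = 2870 ng/mL·hr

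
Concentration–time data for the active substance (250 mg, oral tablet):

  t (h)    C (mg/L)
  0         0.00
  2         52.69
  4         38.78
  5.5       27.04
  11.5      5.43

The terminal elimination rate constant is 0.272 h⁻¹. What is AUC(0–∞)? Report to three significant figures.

Trapezoidal AUC_0→11.5:
  [0→2]: (0.00+52.69)/2 × 2 = 52.69
  [2→4]: (52.69+38.78)/2 × 2 = 91.47
  [4→5.5]: (38.78+27.04)/2 × 1.5 = 49.365
  [5.5→11.5]: (27.04+5.43)/2 × 6 = 97.41
  Sum = 290.935 mg/L·h
Extrapolated tail: C_last / k_e = 5.43 / 0.272 = 19.963
AUC_0→∞ = 290.935 + 19.963 = 310.898 mg/L·h

AUC = 311 mg/L·h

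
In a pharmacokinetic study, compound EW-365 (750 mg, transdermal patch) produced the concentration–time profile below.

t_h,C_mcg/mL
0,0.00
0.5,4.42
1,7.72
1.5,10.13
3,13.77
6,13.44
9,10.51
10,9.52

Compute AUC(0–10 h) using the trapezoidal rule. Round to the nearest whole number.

AUC = 113 mcg/mL·h

Trapezoidal AUC_0→10:
  [0→0.5]: (0.00+4.42)/2 × 0.5 = 1.105
  [0.5→1]: (4.42+7.72)/2 × 0.5 = 3.035
  [1→1.5]: (7.72+10.13)/2 × 0.5 = 4.4625
  [1.5→3]: (10.13+13.77)/2 × 1.5 = 17.925
  [3→6]: (13.77+13.44)/2 × 3 = 40.815
  [6→9]: (13.44+10.51)/2 × 3 = 35.925
  [9→10]: (10.51+9.52)/2 × 1 = 10.015
  Sum = 113.2825 mcg/mL·h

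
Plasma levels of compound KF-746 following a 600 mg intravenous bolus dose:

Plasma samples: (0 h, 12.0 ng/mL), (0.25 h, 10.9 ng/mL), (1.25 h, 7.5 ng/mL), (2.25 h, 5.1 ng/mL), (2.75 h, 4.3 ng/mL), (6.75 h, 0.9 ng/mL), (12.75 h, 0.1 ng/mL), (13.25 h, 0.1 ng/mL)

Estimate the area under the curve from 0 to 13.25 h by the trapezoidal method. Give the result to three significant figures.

Trapezoidal AUC_0→13.25:
  [0→0.25]: (12.0+10.9)/2 × 0.25 = 2.8625
  [0.25→1.25]: (10.9+7.5)/2 × 1 = 9.2
  [1.25→2.25]: (7.5+5.1)/2 × 1 = 6.3
  [2.25→2.75]: (5.1+4.3)/2 × 0.5 = 2.35
  [2.75→6.75]: (4.3+0.9)/2 × 4 = 10.4
  [6.75→12.75]: (0.9+0.1)/2 × 6 = 3.0
  [12.75→13.25]: (0.1+0.1)/2 × 0.5 = 0.05
  Sum = 34.1625 ng/mL·h

AUC = 34.2 ng/mL·h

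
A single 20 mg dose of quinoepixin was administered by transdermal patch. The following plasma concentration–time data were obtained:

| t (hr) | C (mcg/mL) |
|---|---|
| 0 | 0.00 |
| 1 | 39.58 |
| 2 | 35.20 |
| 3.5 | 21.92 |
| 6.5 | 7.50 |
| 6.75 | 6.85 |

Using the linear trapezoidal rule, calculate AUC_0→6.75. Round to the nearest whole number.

Trapezoidal AUC_0→6.75:
  [0→1]: (0.00+39.58)/2 × 1 = 19.79
  [1→2]: (39.58+35.20)/2 × 1 = 37.39
  [2→3.5]: (35.20+21.92)/2 × 1.5 = 42.84
  [3.5→6.5]: (21.92+7.50)/2 × 3 = 44.13
  [6.5→6.75]: (7.50+6.85)/2 × 0.25 = 1.79375
  Sum = 145.94375 mcg/mL·hr

AUC = 146 mcg/mL·hr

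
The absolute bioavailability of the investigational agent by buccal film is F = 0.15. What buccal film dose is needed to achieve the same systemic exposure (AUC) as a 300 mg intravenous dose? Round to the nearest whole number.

D_buccal = 2000 mg

For equal systemic exposure: F × D_ev = D_iv
D_ev = D_iv / F = 300 / 0.15 = 2000 mg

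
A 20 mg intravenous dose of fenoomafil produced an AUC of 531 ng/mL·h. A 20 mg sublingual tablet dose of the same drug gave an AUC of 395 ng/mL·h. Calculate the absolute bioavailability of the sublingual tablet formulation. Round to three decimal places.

F = 0.744

F = (AUC_ev / D_ev) / (AUC_iv / D_iv)
  = (395/20) / (531/20)
  = 19.75 / 26.55 = 0.7439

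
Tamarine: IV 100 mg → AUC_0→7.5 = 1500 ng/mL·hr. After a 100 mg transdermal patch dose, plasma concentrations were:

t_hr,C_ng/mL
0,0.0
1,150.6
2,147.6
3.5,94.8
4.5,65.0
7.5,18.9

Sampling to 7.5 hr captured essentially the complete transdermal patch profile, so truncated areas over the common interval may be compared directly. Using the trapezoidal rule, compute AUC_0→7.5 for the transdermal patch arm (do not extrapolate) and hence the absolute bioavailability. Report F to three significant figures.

Trapezoidal AUC_0→7.5 (transdermal patch):
  [0→1]: (0.0+150.6)/2 × 1 = 75.3
  [1→2]: (150.6+147.6)/2 × 1 = 149.1
  [2→3.5]: (147.6+94.8)/2 × 1.5 = 181.8
  [3.5→4.5]: (94.8+65.0)/2 × 1 = 79.9
  [4.5→7.5]: (65.0+18.9)/2 × 3 = 125.85
  Sum = 611.95 ng/mL·hr
F = (AUC_ev/D_ev)/(AUC_iv/D_iv) = (611.95/100)/(1500/100) = 6.1195/15 = 0.4080

F = 0.408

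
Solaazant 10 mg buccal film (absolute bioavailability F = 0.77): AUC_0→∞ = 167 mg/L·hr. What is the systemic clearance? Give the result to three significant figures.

CL = 0.0461 L/hr

CL = F × Dose / AUC_0→∞
   = 0.77 × 10 / 167 = 0.0461078 L/hr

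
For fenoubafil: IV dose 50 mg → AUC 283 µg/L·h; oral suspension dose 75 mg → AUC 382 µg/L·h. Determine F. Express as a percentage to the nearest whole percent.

F = 90%

F = (AUC_ev / D_ev) / (AUC_iv / D_iv)
  = (382/75) / (283/50)
  = 5.09333 / 5.66 = 0.8999
  = 89.99%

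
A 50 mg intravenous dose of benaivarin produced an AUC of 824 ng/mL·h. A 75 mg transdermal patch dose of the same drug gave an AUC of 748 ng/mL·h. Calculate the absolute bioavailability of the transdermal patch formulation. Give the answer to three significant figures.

F = 0.605

F = (AUC_ev / D_ev) / (AUC_iv / D_iv)
  = (748/75) / (824/50)
  = 9.97333 / 16.48 = 0.6052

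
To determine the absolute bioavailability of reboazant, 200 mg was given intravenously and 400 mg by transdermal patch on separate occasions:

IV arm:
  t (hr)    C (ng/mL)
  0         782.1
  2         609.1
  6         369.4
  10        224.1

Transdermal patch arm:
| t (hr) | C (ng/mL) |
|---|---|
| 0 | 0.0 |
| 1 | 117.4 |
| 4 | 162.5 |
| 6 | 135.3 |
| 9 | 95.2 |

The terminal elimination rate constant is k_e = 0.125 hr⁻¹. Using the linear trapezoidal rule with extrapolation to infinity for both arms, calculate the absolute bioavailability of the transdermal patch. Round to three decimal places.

Trapezoidal AUC_0→10 (IV):
  [0→2]: (782.1+609.1)/2 × 2 = 1391.2
  [2→6]: (609.1+369.4)/2 × 4 = 1957.0
  [6→10]: (369.4+224.1)/2 × 4 = 1187.0
  Sum = 4535.2 ng/mL·hr
IV tail: 224.1/0.125 = 1792.800; AUC_iv,0→∞ = 4535.2 + 1792.800 = 6328.0 ng/mL·hr
Trapezoidal AUC_0→9 (transdermal patch):
  [0→1]: (0.0+117.4)/2 × 1 = 58.7
  [1→4]: (117.4+162.5)/2 × 3 = 419.85
  [4→6]: (162.5+135.3)/2 × 2 = 297.8
  [6→9]: (135.3+95.2)/2 × 3 = 345.75
  Sum = 1122.1 ng/mL·hr
transdermal patch tail: 95.2/0.125 = 761.600; AUC_ev,0→∞ = 1122.1 + 761.600 = 1883.7 ng/mL·hr
F = (AUC_ev/D_ev)/(AUC_iv/D_iv) = (1883.7/400)/(6328.0/200) = 4.70925/31.64 = 0.1488

F = 0.149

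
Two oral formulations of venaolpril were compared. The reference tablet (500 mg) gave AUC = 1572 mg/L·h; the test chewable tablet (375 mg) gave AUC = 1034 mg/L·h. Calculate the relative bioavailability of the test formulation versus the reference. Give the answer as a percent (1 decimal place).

F_rel = 87.7%

F_rel = (AUC_test/D_test) / (AUC_ref/D_ref)
      = (1034/375) / (1572/500)
      = 2.75733 / 3.144 = 0.8770 = 87.70%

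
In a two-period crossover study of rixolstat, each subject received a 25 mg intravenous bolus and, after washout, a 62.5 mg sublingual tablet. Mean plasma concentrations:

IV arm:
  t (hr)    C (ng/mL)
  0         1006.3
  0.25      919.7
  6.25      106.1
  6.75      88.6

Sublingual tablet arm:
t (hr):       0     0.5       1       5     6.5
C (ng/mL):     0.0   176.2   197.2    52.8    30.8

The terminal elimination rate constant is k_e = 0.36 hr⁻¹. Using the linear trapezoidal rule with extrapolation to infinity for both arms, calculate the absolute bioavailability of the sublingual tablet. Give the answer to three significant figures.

F = 0.0870

Trapezoidal AUC_0→6.75 (IV):
  [0→0.25]: (1006.3+919.7)/2 × 0.25 = 240.75
  [0.25→6.25]: (919.7+106.1)/2 × 6 = 3077.4
  [6.25→6.75]: (106.1+88.6)/2 × 0.5 = 48.675
  Sum = 3366.825 ng/mL·hr
IV tail: 88.6/0.36 = 246.111; AUC_iv,0→∞ = 3366.825 + 246.111 = 3612.936 ng/mL·hr
Trapezoidal AUC_0→6.5 (sublingual tablet):
  [0→0.5]: (0.0+176.2)/2 × 0.5 = 44.05
  [0.5→1]: (176.2+197.2)/2 × 0.5 = 93.35
  [1→5]: (197.2+52.8)/2 × 4 = 500.0
  [5→6.5]: (52.8+30.8)/2 × 1.5 = 62.7
  Sum = 700.1 ng/mL·hr
sublingual tablet tail: 30.8/0.36 = 85.556; AUC_ev,0→∞ = 700.1 + 85.556 = 785.656 ng/mL·hr
F = (AUC_ev/D_ev)/(AUC_iv/D_iv) = (785.656/62.5)/(3612.936/25) = 12.570496/144.51744 = 0.0870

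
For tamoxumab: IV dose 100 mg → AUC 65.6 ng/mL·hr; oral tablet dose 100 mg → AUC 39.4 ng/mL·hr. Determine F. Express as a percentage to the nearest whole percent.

F = (AUC_ev / D_ev) / (AUC_iv / D_iv)
  = (39.4/100) / (65.6/100)
  = 0.394 / 0.656 = 0.6006
  = 60.06%

F = 60%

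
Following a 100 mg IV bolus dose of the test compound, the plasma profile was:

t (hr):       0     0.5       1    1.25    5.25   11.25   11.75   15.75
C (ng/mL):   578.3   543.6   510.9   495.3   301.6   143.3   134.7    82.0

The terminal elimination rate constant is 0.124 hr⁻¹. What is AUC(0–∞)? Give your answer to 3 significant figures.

AUC = 4760 ng/mL·hr

Trapezoidal AUC_0→15.75:
  [0→0.5]: (578.3+543.6)/2 × 0.5 = 280.475
  [0.5→1]: (543.6+510.9)/2 × 0.5 = 263.625
  [1→1.25]: (510.9+495.3)/2 × 0.25 = 125.775
  [1.25→5.25]: (495.3+301.6)/2 × 4 = 1593.8
  [5.25→11.25]: (301.6+143.3)/2 × 6 = 1334.7
  [11.25→11.75]: (143.3+134.7)/2 × 0.5 = 69.5
  [11.75→15.75]: (134.7+82.0)/2 × 4 = 433.4
  Sum = 4101.275 ng/mL·hr
Extrapolated tail: C_last / k_e = 82.0 / 0.124 = 661.290
AUC_0→∞ = 4101.275 + 661.290 = 4762.565 ng/mL·hr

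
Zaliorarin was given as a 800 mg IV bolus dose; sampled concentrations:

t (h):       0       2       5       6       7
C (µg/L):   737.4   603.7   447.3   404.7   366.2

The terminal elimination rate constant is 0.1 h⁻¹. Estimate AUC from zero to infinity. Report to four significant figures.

AUC = 7391 µg/L·h

Trapezoidal AUC_0→7:
  [0→2]: (737.4+603.7)/2 × 2 = 1341.1
  [2→5]: (603.7+447.3)/2 × 3 = 1576.5
  [5→6]: (447.3+404.7)/2 × 1 = 426.0
  [6→7]: (404.7+366.2)/2 × 1 = 385.45
  Sum = 3729.05 µg/L·h
Extrapolated tail: C_last / k_e = 366.2 / 0.1 = 3662.000
AUC_0→∞ = 3729.05 + 3662.000 = 7391.05 µg/L·h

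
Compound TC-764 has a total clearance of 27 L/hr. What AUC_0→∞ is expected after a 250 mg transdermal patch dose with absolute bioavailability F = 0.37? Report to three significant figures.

AUC = 3.43 mg/L·hr

AUC_0→∞ = F × Dose / CL
        = 0.37 × 250 / 27 = 3.42593 mg/L·hr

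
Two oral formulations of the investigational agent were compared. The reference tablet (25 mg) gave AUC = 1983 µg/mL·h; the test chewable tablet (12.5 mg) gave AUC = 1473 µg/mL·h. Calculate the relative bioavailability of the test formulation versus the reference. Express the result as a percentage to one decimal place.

F_rel = (AUC_test/D_test) / (AUC_ref/D_ref)
      = (1473/12.5) / (1983/25)
      = 117.84 / 79.32 = 1.4856 = 148.56%

F_rel = 148.6%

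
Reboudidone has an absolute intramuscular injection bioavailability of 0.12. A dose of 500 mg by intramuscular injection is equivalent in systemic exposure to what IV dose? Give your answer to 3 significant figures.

Systemic exposure from an extravascular dose = F × D_ev, so the equivalent IV dose is F × D_ev.
D_iv = F × D_ev = 0.12 × 500 = 60 mg

D_iv = 60.0 mg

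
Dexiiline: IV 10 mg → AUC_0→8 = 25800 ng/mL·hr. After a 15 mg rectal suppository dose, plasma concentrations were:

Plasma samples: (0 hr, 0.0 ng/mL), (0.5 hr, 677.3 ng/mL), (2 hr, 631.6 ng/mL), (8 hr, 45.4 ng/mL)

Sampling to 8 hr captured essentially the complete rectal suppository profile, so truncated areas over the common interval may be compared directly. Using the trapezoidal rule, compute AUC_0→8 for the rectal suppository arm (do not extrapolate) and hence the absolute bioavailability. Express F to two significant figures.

F = 0.082

Trapezoidal AUC_0→8 (rectal suppository):
  [0→0.5]: (0.0+677.3)/2 × 0.5 = 169.325
  [0.5→2]: (677.3+631.6)/2 × 1.5 = 981.675
  [2→8]: (631.6+45.4)/2 × 6 = 2031.0
  Sum = 3182.0 ng/mL·hr
F = (AUC_ev/D_ev)/(AUC_iv/D_iv) = (3182.0/15)/(25800/10) = 212.133/2580 = 0.0822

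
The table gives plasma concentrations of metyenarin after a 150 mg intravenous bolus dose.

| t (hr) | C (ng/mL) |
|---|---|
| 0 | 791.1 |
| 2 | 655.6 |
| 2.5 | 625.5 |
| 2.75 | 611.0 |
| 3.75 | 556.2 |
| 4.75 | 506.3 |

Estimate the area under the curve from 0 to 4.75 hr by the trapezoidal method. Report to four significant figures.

AUC = 3036 ng/mL·hr

Trapezoidal AUC_0→4.75:
  [0→2]: (791.1+655.6)/2 × 2 = 1446.7
  [2→2.5]: (655.6+625.5)/2 × 0.5 = 320.275
  [2.5→2.75]: (625.5+611.0)/2 × 0.25 = 154.5625
  [2.75→3.75]: (611.0+556.2)/2 × 1 = 583.6
  [3.75→4.75]: (556.2+506.3)/2 × 1 = 531.25
  Sum = 3036.3875 ng/mL·hr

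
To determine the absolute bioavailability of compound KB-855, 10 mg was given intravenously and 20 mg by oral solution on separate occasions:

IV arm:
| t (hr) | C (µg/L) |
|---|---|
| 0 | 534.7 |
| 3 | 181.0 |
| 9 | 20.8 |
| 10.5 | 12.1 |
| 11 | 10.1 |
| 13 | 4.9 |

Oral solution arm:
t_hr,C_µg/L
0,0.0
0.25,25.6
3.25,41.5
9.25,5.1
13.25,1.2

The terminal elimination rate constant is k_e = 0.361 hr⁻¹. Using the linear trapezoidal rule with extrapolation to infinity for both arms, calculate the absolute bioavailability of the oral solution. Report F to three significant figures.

Trapezoidal AUC_0→13 (IV):
  [0→3]: (534.7+181.0)/2 × 3 = 1073.55
  [3→9]: (181.0+20.8)/2 × 6 = 605.4
  [9→10.5]: (20.8+12.1)/2 × 1.5 = 24.675
  [10.5→11]: (12.1+10.1)/2 × 0.5 = 5.55
  [11→13]: (10.1+4.9)/2 × 2 = 15.0
  Sum = 1724.175 µg/L·hr
IV tail: 4.9/0.361 = 13.573; AUC_iv,0→∞ = 1724.175 + 13.573 = 1737.748 µg/L·hr
Trapezoidal AUC_0→13.25 (oral solution):
  [0→0.25]: (0.0+25.6)/2 × 0.25 = 3.2
  [0.25→3.25]: (25.6+41.5)/2 × 3 = 100.65
  [3.25→9.25]: (41.5+5.1)/2 × 6 = 139.8
  [9.25→13.25]: (5.1+1.2)/2 × 4 = 12.6
  Sum = 256.25 µg/L·hr
oral solution tail: 1.2/0.361 = 3.324; AUC_ev,0→∞ = 256.25 + 3.324 = 259.574 µg/L·hr
F = (AUC_ev/D_ev)/(AUC_iv/D_iv) = (259.574/20)/(1737.748/10) = 12.9787/173.7748 = 0.0747

F = 0.0747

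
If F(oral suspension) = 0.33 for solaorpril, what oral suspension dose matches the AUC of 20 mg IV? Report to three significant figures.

For equal systemic exposure: F × D_ev = D_iv
D_ev = D_iv / F = 20 / 0.33 = 60.6061 mg

D_oral = 60.6 mg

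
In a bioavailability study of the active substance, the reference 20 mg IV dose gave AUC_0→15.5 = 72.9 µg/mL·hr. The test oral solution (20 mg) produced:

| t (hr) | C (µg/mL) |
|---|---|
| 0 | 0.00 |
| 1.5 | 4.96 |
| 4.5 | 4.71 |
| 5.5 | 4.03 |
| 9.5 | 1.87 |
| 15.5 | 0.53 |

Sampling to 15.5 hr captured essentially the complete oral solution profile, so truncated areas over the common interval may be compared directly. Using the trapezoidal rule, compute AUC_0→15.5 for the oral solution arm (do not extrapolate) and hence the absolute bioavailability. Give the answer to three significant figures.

Trapezoidal AUC_0→15.5 (oral solution):
  [0→1.5]: (0.00+4.96)/2 × 1.5 = 3.72
  [1.5→4.5]: (4.96+4.71)/2 × 3 = 14.505
  [4.5→5.5]: (4.71+4.03)/2 × 1 = 4.37
  [5.5→9.5]: (4.03+1.87)/2 × 4 = 11.8
  [9.5→15.5]: (1.87+0.53)/2 × 6 = 7.2
  Sum = 41.595 µg/mL·hr
F = (AUC_ev/D_ev)/(AUC_iv/D_iv) = (41.595/20)/(72.9/20) = 2.07975/3.645 = 0.5706

F = 0.571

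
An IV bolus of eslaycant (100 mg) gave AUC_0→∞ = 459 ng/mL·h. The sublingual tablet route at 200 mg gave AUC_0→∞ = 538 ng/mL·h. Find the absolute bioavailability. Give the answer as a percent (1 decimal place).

F = 58.6%

F = (AUC_ev / D_ev) / (AUC_iv / D_iv)
  = (538/200) / (459/100)
  = 2.69 / 4.59 = 0.5861
  = 58.61%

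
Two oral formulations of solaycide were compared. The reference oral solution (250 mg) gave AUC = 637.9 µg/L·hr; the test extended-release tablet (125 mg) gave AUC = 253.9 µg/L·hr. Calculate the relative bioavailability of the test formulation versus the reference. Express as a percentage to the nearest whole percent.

F_rel = (AUC_test/D_test) / (AUC_ref/D_ref)
      = (253.9/125) / (637.9/250)
      = 2.0312 / 2.5516 = 0.7960 = 79.60%

F_rel = 80%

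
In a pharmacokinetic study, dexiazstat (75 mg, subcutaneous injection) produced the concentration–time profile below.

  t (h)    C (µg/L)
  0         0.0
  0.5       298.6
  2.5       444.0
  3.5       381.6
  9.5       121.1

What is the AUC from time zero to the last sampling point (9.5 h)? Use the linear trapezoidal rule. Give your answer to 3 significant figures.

AUC = 2740 µg/L·h

Trapezoidal AUC_0→9.5:
  [0→0.5]: (0.0+298.6)/2 × 0.5 = 74.65
  [0.5→2.5]: (298.6+444.0)/2 × 2 = 742.6
  [2.5→3.5]: (444.0+381.6)/2 × 1 = 412.8
  [3.5→9.5]: (381.6+121.1)/2 × 6 = 1508.1
  Sum = 2738.15 µg/L·h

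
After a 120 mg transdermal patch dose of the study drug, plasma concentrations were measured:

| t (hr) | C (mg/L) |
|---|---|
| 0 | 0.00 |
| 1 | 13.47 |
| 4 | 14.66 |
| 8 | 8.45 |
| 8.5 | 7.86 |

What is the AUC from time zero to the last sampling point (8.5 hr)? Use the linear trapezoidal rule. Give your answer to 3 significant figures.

Trapezoidal AUC_0→8.5:
  [0→1]: (0.00+13.47)/2 × 1 = 6.735
  [1→4]: (13.47+14.66)/2 × 3 = 42.195
  [4→8]: (14.66+8.45)/2 × 4 = 46.22
  [8→8.5]: (8.45+7.86)/2 × 0.5 = 4.0775
  Sum = 99.2275 mg/L·hr

AUC = 99.2 mg/L·hr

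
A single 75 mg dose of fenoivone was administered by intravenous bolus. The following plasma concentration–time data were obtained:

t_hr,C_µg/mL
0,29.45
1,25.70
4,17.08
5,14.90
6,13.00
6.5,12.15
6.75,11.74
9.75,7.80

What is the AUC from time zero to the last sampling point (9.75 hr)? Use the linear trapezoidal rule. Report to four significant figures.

AUC = 160.3 µg/mL·hr

Trapezoidal AUC_0→9.75:
  [0→1]: (29.45+25.70)/2 × 1 = 27.575
  [1→4]: (25.70+17.08)/2 × 3 = 64.17
  [4→5]: (17.08+14.90)/2 × 1 = 15.99
  [5→6]: (14.90+13.00)/2 × 1 = 13.95
  [6→6.5]: (13.00+12.15)/2 × 0.5 = 6.2875
  [6.5→6.75]: (12.15+11.74)/2 × 0.25 = 2.98625
  [6.75→9.75]: (11.74+7.80)/2 × 3 = 29.31
  Sum = 160.26875 µg/mL·hr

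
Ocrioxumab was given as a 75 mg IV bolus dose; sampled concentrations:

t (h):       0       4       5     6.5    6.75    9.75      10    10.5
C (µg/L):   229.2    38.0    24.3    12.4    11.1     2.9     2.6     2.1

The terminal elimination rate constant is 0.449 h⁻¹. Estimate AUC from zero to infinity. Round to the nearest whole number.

AUC = 624 µg/L·h

Trapezoidal AUC_0→10.5:
  [0→4]: (229.2+38.0)/2 × 4 = 534.4
  [4→5]: (38.0+24.3)/2 × 1 = 31.15
  [5→6.5]: (24.3+12.4)/2 × 1.5 = 27.525
  [6.5→6.75]: (12.4+11.1)/2 × 0.25 = 2.9375
  [6.75→9.75]: (11.1+2.9)/2 × 3 = 21.0
  [9.75→10]: (2.9+2.6)/2 × 0.25 = 0.6875
  [10→10.5]: (2.6+2.1)/2 × 0.5 = 1.175
  Sum = 618.875 µg/L·h
Extrapolated tail: C_last / k_e = 2.1 / 0.449 = 4.677
AUC_0→∞ = 618.875 + 4.677 = 623.552 µg/L·h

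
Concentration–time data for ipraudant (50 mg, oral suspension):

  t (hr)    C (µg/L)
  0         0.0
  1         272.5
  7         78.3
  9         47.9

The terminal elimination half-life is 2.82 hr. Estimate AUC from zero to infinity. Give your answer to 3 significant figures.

AUC = 1510 µg/L·hr

Trapezoidal AUC_0→9:
  [0→1]: (0.0+272.5)/2 × 1 = 136.25
  [1→7]: (272.5+78.3)/2 × 6 = 1052.4
  [7→9]: (78.3+47.9)/2 × 2 = 126.2
  Sum = 1314.85 µg/L·hr
k_e = ln2 / t½ = 0.693147 / 2.82 = 0.2458 hr^-1
Extrapolated tail: C_last / k_e = 47.9 / 0.2458 = 194.874
AUC_0→∞ = 1314.85 + 194.874 = 1509.724 µg/L·hr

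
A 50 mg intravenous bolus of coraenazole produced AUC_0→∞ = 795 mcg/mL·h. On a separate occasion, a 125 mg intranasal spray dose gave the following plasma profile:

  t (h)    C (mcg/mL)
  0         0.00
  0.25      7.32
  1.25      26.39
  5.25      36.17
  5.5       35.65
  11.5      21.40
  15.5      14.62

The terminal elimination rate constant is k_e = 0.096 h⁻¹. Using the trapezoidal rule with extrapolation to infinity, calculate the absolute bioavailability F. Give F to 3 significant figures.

F = 0.275

Trapezoidal AUC_0→15.5 (intranasal spray):
  [0→0.25]: (0.00+7.32)/2 × 0.25 = 0.915
  [0.25→1.25]: (7.32+26.39)/2 × 1 = 16.855
  [1.25→5.25]: (26.39+36.17)/2 × 4 = 125.12
  [5.25→5.5]: (36.17+35.65)/2 × 0.25 = 8.9775
  [5.5→11.5]: (35.65+21.40)/2 × 6 = 171.15
  [11.5→15.5]: (21.40+14.62)/2 × 4 = 72.04
  Sum = 395.0575 mcg/mL·h
Tail: C_last/k_e = 14.62/0.096 = 152.292
AUC_0→∞ (intranasal spray) = 395.0575 + 152.292 = 547.3495 mcg/mL·h
F = (AUC_ev/D_ev)/(AUC_iv/D_iv) = (547.3495/125)/(795/50) = 4.378796/15.9 = 0.2754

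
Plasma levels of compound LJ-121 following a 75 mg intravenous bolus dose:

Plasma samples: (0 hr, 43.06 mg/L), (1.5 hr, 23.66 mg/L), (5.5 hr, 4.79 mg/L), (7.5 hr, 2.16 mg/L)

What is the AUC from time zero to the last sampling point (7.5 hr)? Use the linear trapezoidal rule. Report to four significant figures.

AUC = 113.9 mg/L·hr

Trapezoidal AUC_0→7.5:
  [0→1.5]: (43.06+23.66)/2 × 1.5 = 50.04
  [1.5→5.5]: (23.66+4.79)/2 × 4 = 56.9
  [5.5→7.5]: (4.79+2.16)/2 × 2 = 6.95
  Sum = 113.89 mg/L·hr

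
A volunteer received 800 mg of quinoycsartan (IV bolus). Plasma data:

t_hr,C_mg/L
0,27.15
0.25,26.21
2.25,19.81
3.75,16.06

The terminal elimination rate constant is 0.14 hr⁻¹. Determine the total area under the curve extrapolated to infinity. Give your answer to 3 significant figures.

Trapezoidal AUC_0→3.75:
  [0→0.25]: (27.15+26.21)/2 × 0.25 = 6.67
  [0.25→2.25]: (26.21+19.81)/2 × 2 = 46.02
  [2.25→3.75]: (19.81+16.06)/2 × 1.5 = 26.9025
  Sum = 79.5925 mg/L·hr
Extrapolated tail: C_last / k_e = 16.06 / 0.14 = 114.714
AUC_0→∞ = 79.5925 + 114.714 = 194.3065 mg/L·hr

AUC = 194 mg/L·hr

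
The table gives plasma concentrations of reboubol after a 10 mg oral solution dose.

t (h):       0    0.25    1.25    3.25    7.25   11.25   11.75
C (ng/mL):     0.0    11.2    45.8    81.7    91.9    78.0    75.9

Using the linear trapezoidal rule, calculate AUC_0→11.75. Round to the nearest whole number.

Trapezoidal AUC_0→11.75:
  [0→0.25]: (0.0+11.2)/2 × 0.25 = 1.4
  [0.25→1.25]: (11.2+45.8)/2 × 1 = 28.5
  [1.25→3.25]: (45.8+81.7)/2 × 2 = 127.5
  [3.25→7.25]: (81.7+91.9)/2 × 4 = 347.2
  [7.25→11.25]: (91.9+78.0)/2 × 4 = 339.8
  [11.25→11.75]: (78.0+75.9)/2 × 0.5 = 38.475
  Sum = 882.875 ng/mL·h

AUC = 883 ng/mL·h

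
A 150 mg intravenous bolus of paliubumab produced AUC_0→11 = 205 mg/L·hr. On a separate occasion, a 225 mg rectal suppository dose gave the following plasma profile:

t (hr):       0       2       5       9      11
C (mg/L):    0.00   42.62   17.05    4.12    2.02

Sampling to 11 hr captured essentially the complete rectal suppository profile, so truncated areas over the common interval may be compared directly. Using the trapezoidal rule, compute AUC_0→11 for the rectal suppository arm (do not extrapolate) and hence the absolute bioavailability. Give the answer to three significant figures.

F = 0.587

Trapezoidal AUC_0→11 (rectal suppository):
  [0→2]: (0.00+42.62)/2 × 2 = 42.62
  [2→5]: (42.62+17.05)/2 × 3 = 89.505
  [5→9]: (17.05+4.12)/2 × 4 = 42.34
  [9→11]: (4.12+2.02)/2 × 2 = 6.14
  Sum = 180.605 mg/L·hr
F = (AUC_ev/D_ev)/(AUC_iv/D_iv) = (180.605/225)/(205/150) = 0.802689/1.36667 = 0.5873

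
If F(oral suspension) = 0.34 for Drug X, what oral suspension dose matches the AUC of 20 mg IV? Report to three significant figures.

D_oral = 58.8 mg

For equal systemic exposure: F × D_ev = D_iv
D_ev = D_iv / F = 20 / 0.34 = 58.8235 mg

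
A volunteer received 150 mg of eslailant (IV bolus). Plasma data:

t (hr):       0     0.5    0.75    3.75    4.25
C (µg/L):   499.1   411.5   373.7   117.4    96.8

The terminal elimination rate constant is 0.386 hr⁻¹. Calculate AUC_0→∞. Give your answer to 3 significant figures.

AUC = 1370 µg/L·hr

Trapezoidal AUC_0→4.25:
  [0→0.5]: (499.1+411.5)/2 × 0.5 = 227.65
  [0.5→0.75]: (411.5+373.7)/2 × 0.25 = 98.15
  [0.75→3.75]: (373.7+117.4)/2 × 3 = 736.65
  [3.75→4.25]: (117.4+96.8)/2 × 0.5 = 53.55
  Sum = 1116.0 µg/L·hr
Extrapolated tail: C_last / k_e = 96.8 / 0.386 = 250.777
AUC_0→∞ = 1116.0 + 250.777 = 1366.777 µg/L·hr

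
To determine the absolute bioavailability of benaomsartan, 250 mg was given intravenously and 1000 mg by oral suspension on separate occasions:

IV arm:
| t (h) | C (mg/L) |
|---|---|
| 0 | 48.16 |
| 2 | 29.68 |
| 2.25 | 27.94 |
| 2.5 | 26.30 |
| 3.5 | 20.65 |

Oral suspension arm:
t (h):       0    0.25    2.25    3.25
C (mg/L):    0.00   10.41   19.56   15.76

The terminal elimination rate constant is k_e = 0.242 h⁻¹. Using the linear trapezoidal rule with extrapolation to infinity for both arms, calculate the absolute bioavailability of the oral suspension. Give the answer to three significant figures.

Trapezoidal AUC_0→3.5 (IV):
  [0→2]: (48.16+29.68)/2 × 2 = 77.84
  [2→2.25]: (29.68+27.94)/2 × 0.25 = 7.2025
  [2.25→2.5]: (27.94+26.30)/2 × 0.25 = 6.78
  [2.5→3.5]: (26.30+20.65)/2 × 1 = 23.475
  Sum = 115.2975 mg/L·h
IV tail: 20.65/0.242 = 85.331; AUC_iv,0→∞ = 115.2975 + 85.331 = 200.6285 mg/L·h
Trapezoidal AUC_0→3.25 (oral suspension):
  [0→0.25]: (0.00+10.41)/2 × 0.25 = 1.30125
  [0.25→2.25]: (10.41+19.56)/2 × 2 = 29.97
  [2.25→3.25]: (19.56+15.76)/2 × 1 = 17.66
  Sum = 48.93125 mg/L·h
oral suspension tail: 15.76/0.242 = 65.124; AUC_ev,0→∞ = 48.93125 + 65.124 = 114.05525 mg/L·h
F = (AUC_ev/D_ev)/(AUC_iv/D_iv) = (114.05525/1000)/(200.6285/250) = 0.11405525/0.802514 = 0.1421

F = 0.142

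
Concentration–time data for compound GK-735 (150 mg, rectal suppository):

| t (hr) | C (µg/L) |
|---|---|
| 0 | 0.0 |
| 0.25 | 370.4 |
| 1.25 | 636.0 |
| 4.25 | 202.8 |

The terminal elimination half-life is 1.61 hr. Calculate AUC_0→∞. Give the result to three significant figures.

Trapezoidal AUC_0→4.25:
  [0→0.25]: (0.0+370.4)/2 × 0.25 = 46.3
  [0.25→1.25]: (370.4+636.0)/2 × 1 = 503.2
  [1.25→4.25]: (636.0+202.8)/2 × 3 = 1258.2
  Sum = 1807.7 µg/L·hr
k_e = ln2 / t½ = 0.693147 / 1.61 = 0.4305 hr^-1
Extrapolated tail: C_last / k_e = 202.8 / 0.4305 = 471.080
AUC_0→∞ = 1807.7 + 471.080 = 2278.78 µg/L·hr

AUC = 2280 µg/L·hr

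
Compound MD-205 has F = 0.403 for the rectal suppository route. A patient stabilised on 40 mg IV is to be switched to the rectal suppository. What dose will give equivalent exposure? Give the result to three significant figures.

For equal systemic exposure: F × D_ev = D_iv
D_ev = D_iv / F = 40 / 0.403 = 99.2556 mg

D_rectal = 99.3 mg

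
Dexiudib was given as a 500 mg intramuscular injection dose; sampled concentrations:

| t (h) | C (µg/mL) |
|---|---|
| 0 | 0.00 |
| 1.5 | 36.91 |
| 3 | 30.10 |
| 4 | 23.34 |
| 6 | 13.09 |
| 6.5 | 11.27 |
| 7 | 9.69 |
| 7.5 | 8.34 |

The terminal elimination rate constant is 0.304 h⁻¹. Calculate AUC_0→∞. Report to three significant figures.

AUC = 184 µg/mL·h

Trapezoidal AUC_0→7.5:
  [0→1.5]: (0.00+36.91)/2 × 1.5 = 27.6825
  [1.5→3]: (36.91+30.10)/2 × 1.5 = 50.2575
  [3→4]: (30.10+23.34)/2 × 1 = 26.72
  [4→6]: (23.34+13.09)/2 × 2 = 36.43
  [6→6.5]: (13.09+11.27)/2 × 0.5 = 6.09
  [6.5→7]: (11.27+9.69)/2 × 0.5 = 5.24
  [7→7.5]: (9.69+8.34)/2 × 0.5 = 4.5075
  Sum = 156.9275 µg/mL·h
Extrapolated tail: C_last / k_e = 8.34 / 0.304 = 27.434
AUC_0→∞ = 156.9275 + 27.434 = 184.3615 µg/mL·h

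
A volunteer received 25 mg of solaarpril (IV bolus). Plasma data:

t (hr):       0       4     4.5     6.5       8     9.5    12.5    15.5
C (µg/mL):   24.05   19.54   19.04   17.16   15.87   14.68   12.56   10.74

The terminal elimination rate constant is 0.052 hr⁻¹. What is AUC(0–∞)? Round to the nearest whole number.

AUC = 463 µg/mL·hr

Trapezoidal AUC_0→15.5:
  [0→4]: (24.05+19.54)/2 × 4 = 87.18
  [4→4.5]: (19.54+19.04)/2 × 0.5 = 9.645
  [4.5→6.5]: (19.04+17.16)/2 × 2 = 36.2
  [6.5→8]: (17.16+15.87)/2 × 1.5 = 24.7725
  [8→9.5]: (15.87+14.68)/2 × 1.5 = 22.9125
  [9.5→12.5]: (14.68+12.56)/2 × 3 = 40.86
  [12.5→15.5]: (12.56+10.74)/2 × 3 = 34.95
  Sum = 256.52 µg/mL·hr
Extrapolated tail: C_last / k_e = 10.74 / 0.052 = 206.538
AUC_0→∞ = 256.52 + 206.538 = 463.058 µg/mL·hr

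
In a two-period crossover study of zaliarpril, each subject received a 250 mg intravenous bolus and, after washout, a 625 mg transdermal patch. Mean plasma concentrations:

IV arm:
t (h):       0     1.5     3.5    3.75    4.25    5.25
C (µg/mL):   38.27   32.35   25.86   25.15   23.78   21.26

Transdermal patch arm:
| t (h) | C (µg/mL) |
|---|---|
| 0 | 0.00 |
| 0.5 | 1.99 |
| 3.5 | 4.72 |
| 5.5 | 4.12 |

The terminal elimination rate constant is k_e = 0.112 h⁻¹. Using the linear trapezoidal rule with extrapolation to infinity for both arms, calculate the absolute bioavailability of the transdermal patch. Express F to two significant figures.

Trapezoidal AUC_0→5.25 (IV):
  [0→1.5]: (38.27+32.35)/2 × 1.5 = 52.965
  [1.5→3.5]: (32.35+25.86)/2 × 2 = 58.21
  [3.5→3.75]: (25.86+25.15)/2 × 0.25 = 6.37625
  [3.75→4.25]: (25.15+23.78)/2 × 0.5 = 12.2325
  [4.25→5.25]: (23.78+21.26)/2 × 1 = 22.52
  Sum = 152.30375 µg/mL·h
IV tail: 21.26/0.112 = 189.821; AUC_iv,0→∞ = 152.30375 + 189.821 = 342.12475 µg/mL·h
Trapezoidal AUC_0→5.5 (transdermal patch):
  [0→0.5]: (0.00+1.99)/2 × 0.5 = 0.4975
  [0.5→3.5]: (1.99+4.72)/2 × 3 = 10.065
  [3.5→5.5]: (4.72+4.12)/2 × 2 = 8.84
  Sum = 19.4025 µg/mL·h
transdermal patch tail: 4.12/0.112 = 36.786; AUC_ev,0→∞ = 19.4025 + 36.786 = 56.1885 µg/mL·h
F = (AUC_ev/D_ev)/(AUC_iv/D_iv) = (56.1885/625)/(342.12475/250) = 0.0899016/1.368499 = 0.0657

F = 0.066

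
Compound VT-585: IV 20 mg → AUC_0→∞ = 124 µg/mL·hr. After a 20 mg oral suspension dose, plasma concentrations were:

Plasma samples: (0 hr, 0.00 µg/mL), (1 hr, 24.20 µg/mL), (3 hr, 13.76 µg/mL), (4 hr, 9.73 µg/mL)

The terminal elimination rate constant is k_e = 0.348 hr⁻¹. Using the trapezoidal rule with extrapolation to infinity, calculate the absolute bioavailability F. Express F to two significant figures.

F = 0.72

Trapezoidal AUC_0→4 (oral suspension):
  [0→1]: (0.00+24.20)/2 × 1 = 12.1
  [1→3]: (24.20+13.76)/2 × 2 = 37.96
  [3→4]: (13.76+9.73)/2 × 1 = 11.745
  Sum = 61.805 µg/mL·hr
Tail: C_last/k_e = 9.73/0.348 = 27.960
AUC_0→∞ (oral suspension) = 61.805 + 27.960 = 89.765 µg/mL·hr
F = (AUC_ev/D_ev)/(AUC_iv/D_iv) = (89.765/20)/(124/20) = 4.48825/6.2 = 0.7239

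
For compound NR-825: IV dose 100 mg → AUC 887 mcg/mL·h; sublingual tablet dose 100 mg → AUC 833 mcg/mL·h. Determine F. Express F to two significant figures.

F = (AUC_ev / D_ev) / (AUC_iv / D_iv)
  = (833/100) / (887/100)
  = 8.33 / 8.87 = 0.9391

F = 0.94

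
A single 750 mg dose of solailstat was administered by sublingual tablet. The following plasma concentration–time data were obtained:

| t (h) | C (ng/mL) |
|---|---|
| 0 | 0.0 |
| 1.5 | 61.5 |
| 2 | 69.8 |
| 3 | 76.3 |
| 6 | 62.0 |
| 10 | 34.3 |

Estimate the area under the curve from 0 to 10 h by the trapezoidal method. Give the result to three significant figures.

Trapezoidal AUC_0→10:
  [0→1.5]: (0.0+61.5)/2 × 1.5 = 46.125
  [1.5→2]: (61.5+69.8)/2 × 0.5 = 32.825
  [2→3]: (69.8+76.3)/2 × 1 = 73.05
  [3→6]: (76.3+62.0)/2 × 3 = 207.45
  [6→10]: (62.0+34.3)/2 × 4 = 192.6
  Sum = 552.05 ng/mL·h

AUC = 552 ng/mL·h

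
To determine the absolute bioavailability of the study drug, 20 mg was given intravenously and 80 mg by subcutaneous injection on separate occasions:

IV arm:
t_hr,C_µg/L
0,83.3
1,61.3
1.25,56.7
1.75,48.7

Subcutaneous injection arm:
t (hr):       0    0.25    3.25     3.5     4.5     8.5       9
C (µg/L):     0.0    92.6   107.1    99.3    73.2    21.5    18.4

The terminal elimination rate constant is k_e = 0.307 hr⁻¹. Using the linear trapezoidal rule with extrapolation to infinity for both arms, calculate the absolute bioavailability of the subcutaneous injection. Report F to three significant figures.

Trapezoidal AUC_0→1.75 (IV):
  [0→1]: (83.3+61.3)/2 × 1 = 72.3
  [1→1.25]: (61.3+56.7)/2 × 0.25 = 14.75
  [1.25→1.75]: (56.7+48.7)/2 × 0.5 = 26.35
  Sum = 113.4 µg/L·hr
IV tail: 48.7/0.307 = 158.632; AUC_iv,0→∞ = 113.4 + 158.632 = 272.032 µg/L·hr
Trapezoidal AUC_0→9 (subcutaneous injection):
  [0→0.25]: (0.0+92.6)/2 × 0.25 = 11.575
  [0.25→3.25]: (92.6+107.1)/2 × 3 = 299.55
  [3.25→3.5]: (107.1+99.3)/2 × 0.25 = 25.8
  [3.5→4.5]: (99.3+73.2)/2 × 1 = 86.25
  [4.5→8.5]: (73.2+21.5)/2 × 4 = 189.4
  [8.5→9]: (21.5+18.4)/2 × 0.5 = 9.975
  Sum = 622.55 µg/L·hr
subcutaneous injection tail: 18.4/0.307 = 59.935; AUC_ev,0→∞ = 622.55 + 59.935 = 682.485 µg/L·hr
F = (AUC_ev/D_ev)/(AUC_iv/D_iv) = (682.485/80)/(272.032/20) = 8.5310625/13.6016 = 0.6272

F = 0.627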